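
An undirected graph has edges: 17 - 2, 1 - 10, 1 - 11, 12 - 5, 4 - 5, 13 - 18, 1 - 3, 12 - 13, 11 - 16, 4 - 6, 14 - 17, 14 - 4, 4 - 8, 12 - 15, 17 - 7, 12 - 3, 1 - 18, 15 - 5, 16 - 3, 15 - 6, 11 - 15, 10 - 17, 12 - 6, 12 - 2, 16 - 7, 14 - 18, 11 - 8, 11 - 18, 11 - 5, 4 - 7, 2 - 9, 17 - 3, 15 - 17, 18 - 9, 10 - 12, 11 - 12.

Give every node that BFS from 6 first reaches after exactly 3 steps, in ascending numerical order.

1, 9, 16, 18

Level 0: 6
Level 1: 4, 12, 15
Level 2: 2, 3, 5, 7, 8, 10, 11, 13, 14, 17
Level 3: 1, 9, 16, 18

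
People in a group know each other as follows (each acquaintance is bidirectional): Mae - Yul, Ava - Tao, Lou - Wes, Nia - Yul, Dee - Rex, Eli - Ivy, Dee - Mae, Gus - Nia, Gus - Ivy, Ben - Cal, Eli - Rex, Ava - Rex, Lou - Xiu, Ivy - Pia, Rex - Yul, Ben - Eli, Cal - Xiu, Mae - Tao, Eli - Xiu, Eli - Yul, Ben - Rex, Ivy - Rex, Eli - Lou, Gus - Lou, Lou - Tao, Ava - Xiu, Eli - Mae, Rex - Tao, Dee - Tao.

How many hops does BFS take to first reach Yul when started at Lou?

Level 0: Lou
Level 1: Eli, Gus, Tao, Wes, Xiu
Level 2: Ava, Ben, Cal, Dee, Ivy, Mae, Nia, Rex, Yul
Level 3: Pia
Yul first appears at level 2.

2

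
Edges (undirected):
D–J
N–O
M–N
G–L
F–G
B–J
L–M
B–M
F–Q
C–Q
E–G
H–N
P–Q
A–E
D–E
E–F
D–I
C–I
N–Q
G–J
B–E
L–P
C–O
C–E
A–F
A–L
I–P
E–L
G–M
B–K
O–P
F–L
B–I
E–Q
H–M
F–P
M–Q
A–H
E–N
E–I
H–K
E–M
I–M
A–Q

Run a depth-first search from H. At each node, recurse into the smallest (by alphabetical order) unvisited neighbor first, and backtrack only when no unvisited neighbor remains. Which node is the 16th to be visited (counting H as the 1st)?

D

Visit H
H → A
A → E
E → B
B → I
I → C
C → O
O → N
N → M
M → G
G → F
F → L
L → P
P → Q
G → J
J → D
B → K

Visit order: H, A, E, B, I, C, O, N, M, G, F, L, P, Q, J, D, K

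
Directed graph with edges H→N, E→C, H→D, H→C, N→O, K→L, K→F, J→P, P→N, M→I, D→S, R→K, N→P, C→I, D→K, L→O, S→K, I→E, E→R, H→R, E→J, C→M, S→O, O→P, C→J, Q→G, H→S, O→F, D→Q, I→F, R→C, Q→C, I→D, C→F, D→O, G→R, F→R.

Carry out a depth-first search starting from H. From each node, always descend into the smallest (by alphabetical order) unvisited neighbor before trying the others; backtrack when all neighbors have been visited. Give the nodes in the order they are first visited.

Visit H
H → C
C → F
F → R
R → K
K → L
L → O
O → P
P → N
C → I
I → D
D → Q
Q → G
D → S
I → E
E → J
C → M

H C F R K L O P N I D Q G S E J M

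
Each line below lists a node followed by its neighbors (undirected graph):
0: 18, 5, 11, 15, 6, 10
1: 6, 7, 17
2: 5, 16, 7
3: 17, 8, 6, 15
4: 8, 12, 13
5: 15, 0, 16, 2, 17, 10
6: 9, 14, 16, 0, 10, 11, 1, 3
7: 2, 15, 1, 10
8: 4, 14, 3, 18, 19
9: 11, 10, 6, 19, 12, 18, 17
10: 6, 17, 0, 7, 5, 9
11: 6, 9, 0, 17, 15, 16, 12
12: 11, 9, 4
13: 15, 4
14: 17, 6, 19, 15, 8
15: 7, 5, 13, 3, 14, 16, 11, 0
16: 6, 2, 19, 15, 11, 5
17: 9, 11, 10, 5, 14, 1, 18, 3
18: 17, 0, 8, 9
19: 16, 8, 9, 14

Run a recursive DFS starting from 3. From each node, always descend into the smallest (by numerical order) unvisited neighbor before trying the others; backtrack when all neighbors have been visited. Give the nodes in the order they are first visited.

3, 6, 0, 5, 2, 7, 1, 17, 9, 10, 11, 12, 4, 8, 14, 15, 13, 16, 19, 18

Visit 3
3 → 6
6 → 0
0 → 5
5 → 2
2 → 7
7 → 1
1 → 17
17 → 9
9 → 10
9 → 11
11 → 12
12 → 4
4 → 8
8 → 14
14 → 15
15 → 13
15 → 16
16 → 19
8 → 18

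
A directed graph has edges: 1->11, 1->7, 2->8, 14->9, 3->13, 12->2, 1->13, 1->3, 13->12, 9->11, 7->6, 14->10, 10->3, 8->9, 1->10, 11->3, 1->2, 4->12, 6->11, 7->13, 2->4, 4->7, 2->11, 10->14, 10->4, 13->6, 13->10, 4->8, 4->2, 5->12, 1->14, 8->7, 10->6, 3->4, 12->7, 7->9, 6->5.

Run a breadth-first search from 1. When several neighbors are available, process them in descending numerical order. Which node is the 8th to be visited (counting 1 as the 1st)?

Visit 1; enqueue 14, 13, 11, 10, 7, 3, 2 → queue [14, 13, 11, 10, 7, 3, 2]
Visit 14; enqueue 9 → queue [13, 11, 10, 7, 3, 2, 9]
Visit 13; enqueue 12, 6 → queue [11, 10, 7, 3, 2, 9, 12, 6]
Visit 11 → queue [10, 7, 3, 2, 9, 12, 6]
Visit 10; enqueue 4 → queue [7, 3, 2, 9, 12, 6, 4]
Visit 7 → queue [3, 2, 9, 12, 6, 4]
Visit 3 → queue [2, 9, 12, 6, 4]
Visit 2; enqueue 8 → queue [9, 12, 6, 4, 8]
Visit 9 → queue [12, 6, 4, 8]
Visit 12 → queue [6, 4, 8]
Visit 6; enqueue 5 → queue [4, 8, 5]
Visit 4 → queue [8, 5]
Visit 8 → queue [5]
Visit 5 → queue []

Visit order: 1, 14, 13, 11, 10, 7, 3, 2, 9, 12, 6, 4, 8, 5

2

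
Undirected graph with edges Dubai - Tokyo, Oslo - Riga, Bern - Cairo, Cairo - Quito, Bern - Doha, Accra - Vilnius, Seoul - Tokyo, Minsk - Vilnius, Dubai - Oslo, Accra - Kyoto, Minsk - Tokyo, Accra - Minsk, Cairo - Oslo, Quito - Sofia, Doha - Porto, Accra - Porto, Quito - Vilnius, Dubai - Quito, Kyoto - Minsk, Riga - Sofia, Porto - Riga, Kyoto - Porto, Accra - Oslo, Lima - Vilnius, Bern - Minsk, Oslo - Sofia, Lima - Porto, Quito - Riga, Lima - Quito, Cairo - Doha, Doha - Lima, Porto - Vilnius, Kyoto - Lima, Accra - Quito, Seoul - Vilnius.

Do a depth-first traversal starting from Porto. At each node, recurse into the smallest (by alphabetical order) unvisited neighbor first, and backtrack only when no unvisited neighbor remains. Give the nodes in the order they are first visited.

Visit Porto
Porto → Accra
Accra → Kyoto
Kyoto → Lima
Lima → Doha
Doha → Bern
Bern → Cairo
Cairo → Oslo
Oslo → Dubai
Dubai → Quito
Quito → Riga
Riga → Sofia
Quito → Vilnius
Vilnius → Minsk
Minsk → Tokyo
Tokyo → Seoul

Porto Accra Kyoto Lima Doha Bern Cairo Oslo Dubai Quito Riga Sofia Vilnius Minsk Tokyo Seoul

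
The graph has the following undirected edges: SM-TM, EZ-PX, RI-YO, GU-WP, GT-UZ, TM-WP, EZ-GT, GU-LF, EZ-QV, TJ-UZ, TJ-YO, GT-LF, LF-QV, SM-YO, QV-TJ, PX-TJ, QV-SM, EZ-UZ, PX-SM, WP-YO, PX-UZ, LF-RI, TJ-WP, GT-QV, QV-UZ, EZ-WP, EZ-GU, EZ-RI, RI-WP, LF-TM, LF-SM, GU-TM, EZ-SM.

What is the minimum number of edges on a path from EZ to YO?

Level 0: EZ
Level 1: GT, GU, PX, QV, RI, SM, UZ, WP
Level 2: LF, TJ, TM, YO
YO first appears at level 2.

2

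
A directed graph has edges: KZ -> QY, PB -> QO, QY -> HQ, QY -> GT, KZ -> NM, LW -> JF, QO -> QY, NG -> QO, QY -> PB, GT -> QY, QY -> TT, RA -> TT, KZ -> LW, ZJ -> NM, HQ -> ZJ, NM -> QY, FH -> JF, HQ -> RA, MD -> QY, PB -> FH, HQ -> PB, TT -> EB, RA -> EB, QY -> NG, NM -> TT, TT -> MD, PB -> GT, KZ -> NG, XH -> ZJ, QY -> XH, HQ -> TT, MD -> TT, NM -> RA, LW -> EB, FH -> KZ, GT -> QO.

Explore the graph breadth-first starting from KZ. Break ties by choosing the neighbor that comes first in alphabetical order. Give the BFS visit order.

KZ → LW → NG → NM → QY → EB → JF → QO → RA → TT → GT → HQ → PB → XH → MD → ZJ → FH

Visit KZ; enqueue LW, NG, NM, QY → queue [LW, NG, NM, QY]
Visit LW; enqueue EB, JF → queue [NG, NM, QY, EB, JF]
Visit NG; enqueue QO → queue [NM, QY, EB, JF, QO]
Visit NM; enqueue RA, TT → queue [QY, EB, JF, QO, RA, TT]
Visit QY; enqueue GT, HQ, PB, XH → queue [EB, JF, QO, RA, TT, GT, HQ, PB, XH]
Visit EB → queue [JF, QO, RA, TT, GT, HQ, PB, XH]
Visit JF → queue [QO, RA, TT, GT, HQ, PB, XH]
Visit QO → queue [RA, TT, GT, HQ, PB, XH]
Visit RA → queue [TT, GT, HQ, PB, XH]
Visit TT; enqueue MD → queue [GT, HQ, PB, XH, MD]
Visit GT → queue [HQ, PB, XH, MD]
Visit HQ; enqueue ZJ → queue [PB, XH, MD, ZJ]
Visit PB; enqueue FH → queue [XH, MD, ZJ, FH]
Visit XH → queue [MD, ZJ, FH]
Visit MD → queue [ZJ, FH]
Visit ZJ → queue [FH]
Visit FH → queue []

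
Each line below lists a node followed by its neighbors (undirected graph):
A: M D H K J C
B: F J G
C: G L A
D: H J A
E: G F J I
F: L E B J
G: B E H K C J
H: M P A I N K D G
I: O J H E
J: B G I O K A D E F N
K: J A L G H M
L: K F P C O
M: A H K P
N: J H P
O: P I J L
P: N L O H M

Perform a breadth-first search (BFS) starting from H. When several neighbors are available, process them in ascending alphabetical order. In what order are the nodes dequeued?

H, A, D, G, I, K, M, N, P, C, J, B, E, O, L, F

Visit H; enqueue A, D, G, I, K, M, N, P → queue [A, D, G, I, K, M, N, P]
Visit A; enqueue C, J → queue [D, G, I, K, M, N, P, C, J]
Visit D → queue [G, I, K, M, N, P, C, J]
Visit G; enqueue B, E → queue [I, K, M, N, P, C, J, B, E]
Visit I; enqueue O → queue [K, M, N, P, C, J, B, E, O]
Visit K; enqueue L → queue [M, N, P, C, J, B, E, O, L]
Visit M → queue [N, P, C, J, B, E, O, L]
Visit N → queue [P, C, J, B, E, O, L]
Visit P → queue [C, J, B, E, O, L]
Visit C → queue [J, B, E, O, L]
Visit J; enqueue F → queue [B, E, O, L, F]
Visit B → queue [E, O, L, F]
Visit E → queue [O, L, F]
Visit O → queue [L, F]
Visit L → queue [F]
Visit F → queue []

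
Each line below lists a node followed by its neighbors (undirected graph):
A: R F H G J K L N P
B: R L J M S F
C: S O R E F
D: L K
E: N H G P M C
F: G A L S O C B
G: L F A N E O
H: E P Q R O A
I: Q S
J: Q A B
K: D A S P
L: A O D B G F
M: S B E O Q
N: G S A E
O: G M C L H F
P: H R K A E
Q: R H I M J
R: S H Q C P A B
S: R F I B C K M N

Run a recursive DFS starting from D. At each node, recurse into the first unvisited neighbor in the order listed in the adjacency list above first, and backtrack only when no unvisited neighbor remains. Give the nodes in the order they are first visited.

Visit D
D → L
L → A
A → R
R → S
S → F
F → G
G → N
N → E
E → H
H → P
P → K
H → Q
Q → I
Q → M
M → B
B → J
M → O
O → C

D, L, A, R, S, F, G, N, E, H, P, K, Q, I, M, B, J, O, C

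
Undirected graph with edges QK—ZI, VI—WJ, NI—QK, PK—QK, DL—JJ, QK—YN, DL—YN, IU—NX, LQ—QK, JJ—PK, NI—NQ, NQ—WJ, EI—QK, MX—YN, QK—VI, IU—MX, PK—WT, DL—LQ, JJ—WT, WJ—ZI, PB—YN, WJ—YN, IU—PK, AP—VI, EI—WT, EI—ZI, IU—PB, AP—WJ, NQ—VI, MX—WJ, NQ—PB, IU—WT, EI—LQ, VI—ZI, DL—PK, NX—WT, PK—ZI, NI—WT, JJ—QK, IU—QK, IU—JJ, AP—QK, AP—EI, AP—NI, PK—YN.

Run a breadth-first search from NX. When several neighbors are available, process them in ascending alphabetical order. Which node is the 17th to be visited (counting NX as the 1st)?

Visit NX; enqueue IU, WT → queue [IU, WT]
Visit IU; enqueue JJ, MX, PB, PK, QK → queue [WT, JJ, MX, PB, PK, QK]
Visit WT; enqueue EI, NI → queue [JJ, MX, PB, PK, QK, EI, NI]
Visit JJ; enqueue DL → queue [MX, PB, PK, QK, EI, NI, DL]
Visit MX; enqueue WJ, YN → queue [PB, PK, QK, EI, NI, DL, WJ, YN]
Visit PB; enqueue NQ → queue [PK, QK, EI, NI, DL, WJ, YN, NQ]
Visit PK; enqueue ZI → queue [QK, EI, NI, DL, WJ, YN, NQ, ZI]
Visit QK; enqueue AP, LQ, VI → queue [EI, NI, DL, WJ, YN, NQ, ZI, AP, LQ, VI]
Visit EI → queue [NI, DL, WJ, YN, NQ, ZI, AP, LQ, VI]
Visit NI → queue [DL, WJ, YN, NQ, ZI, AP, LQ, VI]
Visit DL → queue [WJ, YN, NQ, ZI, AP, LQ, VI]
Visit WJ → queue [YN, NQ, ZI, AP, LQ, VI]
Visit YN → queue [NQ, ZI, AP, LQ, VI]
Visit NQ → queue [ZI, AP, LQ, VI]
Visit ZI → queue [AP, LQ, VI]
Visit AP → queue [LQ, VI]
Visit LQ → queue [VI]
Visit VI → queue []

Visit order: NX, IU, WT, JJ, MX, PB, PK, QK, EI, NI, DL, WJ, YN, NQ, ZI, AP, LQ, VI

LQ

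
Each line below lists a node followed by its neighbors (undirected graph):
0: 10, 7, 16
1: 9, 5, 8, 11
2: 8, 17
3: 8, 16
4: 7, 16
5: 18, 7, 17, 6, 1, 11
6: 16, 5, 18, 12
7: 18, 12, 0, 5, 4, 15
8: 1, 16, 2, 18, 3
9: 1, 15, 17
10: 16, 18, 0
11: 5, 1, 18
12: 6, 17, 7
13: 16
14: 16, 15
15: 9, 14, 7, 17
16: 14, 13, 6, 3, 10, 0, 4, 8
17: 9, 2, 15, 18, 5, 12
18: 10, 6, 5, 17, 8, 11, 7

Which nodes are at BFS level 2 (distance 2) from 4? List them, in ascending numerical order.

Level 0: 4
Level 1: 7, 16
Level 2: 0, 3, 5, 6, 8, 10, 12, 13, 14, 15, 18
Level 3: 1, 2, 9, 11, 17

0, 3, 5, 6, 8, 10, 12, 13, 14, 15, 18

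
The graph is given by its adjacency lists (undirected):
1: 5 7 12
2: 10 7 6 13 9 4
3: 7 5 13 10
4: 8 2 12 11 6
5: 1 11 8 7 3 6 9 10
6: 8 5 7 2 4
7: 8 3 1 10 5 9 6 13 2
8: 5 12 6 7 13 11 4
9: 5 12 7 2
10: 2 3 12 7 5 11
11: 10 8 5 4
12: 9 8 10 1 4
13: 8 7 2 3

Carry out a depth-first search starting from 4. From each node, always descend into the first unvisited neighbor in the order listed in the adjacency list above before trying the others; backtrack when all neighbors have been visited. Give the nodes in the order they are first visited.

Visit 4
4 → 8
8 → 5
5 → 1
1 → 7
7 → 3
3 → 13
13 → 2
2 → 10
10 → 12
12 → 9
10 → 11
2 → 6

4, 8, 5, 1, 7, 3, 13, 2, 10, 12, 9, 11, 6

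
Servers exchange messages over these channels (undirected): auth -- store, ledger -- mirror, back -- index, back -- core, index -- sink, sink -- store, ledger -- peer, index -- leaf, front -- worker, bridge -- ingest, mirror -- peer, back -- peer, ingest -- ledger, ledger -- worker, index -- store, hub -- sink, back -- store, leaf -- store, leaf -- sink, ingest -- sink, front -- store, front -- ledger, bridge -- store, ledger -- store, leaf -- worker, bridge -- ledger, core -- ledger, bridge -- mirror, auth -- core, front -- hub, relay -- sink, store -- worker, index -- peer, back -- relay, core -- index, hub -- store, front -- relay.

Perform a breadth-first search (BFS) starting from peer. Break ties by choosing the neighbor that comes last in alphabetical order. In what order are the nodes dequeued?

peer → mirror → ledger → index → back → bridge → worker → store → ingest → front → core → sink → leaf → relay → hub → auth

Visit peer; enqueue mirror, ledger, index, back → queue [mirror, ledger, index, back]
Visit mirror; enqueue bridge → queue [ledger, index, back, bridge]
Visit ledger; enqueue worker, store, ingest, front, core → queue [index, back, bridge, worker, store, ingest, front, core]
Visit index; enqueue sink, leaf → queue [back, bridge, worker, store, ingest, front, core, sink, leaf]
Visit back; enqueue relay → queue [bridge, worker, store, ingest, front, core, sink, leaf, relay]
Visit bridge → queue [worker, store, ingest, front, core, sink, leaf, relay]
Visit worker → queue [store, ingest, front, core, sink, leaf, relay]
Visit store; enqueue hub, auth → queue [ingest, front, core, sink, leaf, relay, hub, auth]
Visit ingest → queue [front, core, sink, leaf, relay, hub, auth]
Visit front → queue [core, sink, leaf, relay, hub, auth]
Visit core → queue [sink, leaf, relay, hub, auth]
Visit sink → queue [leaf, relay, hub, auth]
Visit leaf → queue [relay, hub, auth]
Visit relay → queue [hub, auth]
Visit hub → queue [auth]
Visit auth → queue []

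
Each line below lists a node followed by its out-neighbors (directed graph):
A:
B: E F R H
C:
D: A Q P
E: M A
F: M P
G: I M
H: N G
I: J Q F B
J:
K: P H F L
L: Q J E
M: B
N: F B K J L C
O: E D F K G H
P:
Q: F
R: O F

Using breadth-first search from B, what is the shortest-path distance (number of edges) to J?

3

Level 0: B
Level 1: E, F, H, R
Level 2: A, G, M, N, O, P
Level 3: C, D, I, J, K, L
Level 4: Q
J first appears at level 3.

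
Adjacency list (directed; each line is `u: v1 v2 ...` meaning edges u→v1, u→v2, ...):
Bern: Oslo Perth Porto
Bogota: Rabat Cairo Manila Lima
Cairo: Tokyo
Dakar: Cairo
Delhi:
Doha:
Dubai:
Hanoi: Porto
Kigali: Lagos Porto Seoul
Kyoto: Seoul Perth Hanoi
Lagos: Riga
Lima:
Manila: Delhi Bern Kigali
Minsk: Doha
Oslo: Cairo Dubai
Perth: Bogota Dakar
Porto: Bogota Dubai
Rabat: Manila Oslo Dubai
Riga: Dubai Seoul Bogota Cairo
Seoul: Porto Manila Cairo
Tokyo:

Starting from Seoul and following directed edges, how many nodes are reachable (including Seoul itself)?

17

BFS from Seoul visits: Seoul, Cairo, Manila, Porto, Tokyo, Bern, Delhi, Kigali, Bogota, Dubai, Oslo, Perth, Lagos, Lima, Rabat, Dakar, Riga
Reachable nodes: 17 of 21 total.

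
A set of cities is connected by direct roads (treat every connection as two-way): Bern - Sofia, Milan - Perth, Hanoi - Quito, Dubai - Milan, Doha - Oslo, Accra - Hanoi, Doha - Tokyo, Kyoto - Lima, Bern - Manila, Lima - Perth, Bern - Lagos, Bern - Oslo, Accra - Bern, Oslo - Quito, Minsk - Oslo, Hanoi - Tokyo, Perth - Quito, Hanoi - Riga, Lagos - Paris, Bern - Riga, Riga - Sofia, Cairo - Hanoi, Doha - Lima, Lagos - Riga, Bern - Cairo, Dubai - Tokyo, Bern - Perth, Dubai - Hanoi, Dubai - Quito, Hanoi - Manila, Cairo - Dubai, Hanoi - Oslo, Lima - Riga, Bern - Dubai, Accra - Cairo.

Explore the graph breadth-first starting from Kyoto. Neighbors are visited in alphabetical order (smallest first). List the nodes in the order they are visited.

Visit Kyoto; enqueue Lima → queue [Lima]
Visit Lima; enqueue Doha, Perth, Riga → queue [Doha, Perth, Riga]
Visit Doha; enqueue Oslo, Tokyo → queue [Perth, Riga, Oslo, Tokyo]
Visit Perth; enqueue Bern, Milan, Quito → queue [Riga, Oslo, Tokyo, Bern, Milan, Quito]
Visit Riga; enqueue Hanoi, Lagos, Sofia → queue [Oslo, Tokyo, Bern, Milan, Quito, Hanoi, Lagos, Sofia]
Visit Oslo; enqueue Minsk → queue [Tokyo, Bern, Milan, Quito, Hanoi, Lagos, Sofia, Minsk]
Visit Tokyo; enqueue Dubai → queue [Bern, Milan, Quito, Hanoi, Lagos, Sofia, Minsk, Dubai]
Visit Bern; enqueue Accra, Cairo, Manila → queue [Milan, Quito, Hanoi, Lagos, Sofia, Minsk, Dubai, Accra, Cairo, Manila]
Visit Milan → queue [Quito, Hanoi, Lagos, Sofia, Minsk, Dubai, Accra, Cairo, Manila]
Visit Quito → queue [Hanoi, Lagos, Sofia, Minsk, Dubai, Accra, Cairo, Manila]
Visit Hanoi → queue [Lagos, Sofia, Minsk, Dubai, Accra, Cairo, Manila]
Visit Lagos; enqueue Paris → queue [Sofia, Minsk, Dubai, Accra, Cairo, Manila, Paris]
Visit Sofia → queue [Minsk, Dubai, Accra, Cairo, Manila, Paris]
Visit Minsk → queue [Dubai, Accra, Cairo, Manila, Paris]
Visit Dubai → queue [Accra, Cairo, Manila, Paris]
Visit Accra → queue [Cairo, Manila, Paris]
Visit Cairo → queue [Manila, Paris]
Visit Manila → queue [Paris]
Visit Paris → queue []

Kyoto, Lima, Doha, Perth, Riga, Oslo, Tokyo, Bern, Milan, Quito, Hanoi, Lagos, Sofia, Minsk, Dubai, Accra, Cairo, Manila, Paris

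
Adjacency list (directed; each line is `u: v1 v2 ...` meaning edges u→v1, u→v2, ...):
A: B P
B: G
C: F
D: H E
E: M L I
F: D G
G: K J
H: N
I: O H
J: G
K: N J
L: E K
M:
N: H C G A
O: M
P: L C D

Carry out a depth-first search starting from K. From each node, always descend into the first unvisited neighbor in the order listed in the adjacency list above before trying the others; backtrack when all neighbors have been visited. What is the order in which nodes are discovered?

K, N, H, C, F, D, E, M, L, I, O, G, J, A, B, P

Visit K
K → N
N → H
N → C
C → F
F → D
D → E
E → M
E → L
E → I
I → O
F → G
G → J
N → A
A → B
A → P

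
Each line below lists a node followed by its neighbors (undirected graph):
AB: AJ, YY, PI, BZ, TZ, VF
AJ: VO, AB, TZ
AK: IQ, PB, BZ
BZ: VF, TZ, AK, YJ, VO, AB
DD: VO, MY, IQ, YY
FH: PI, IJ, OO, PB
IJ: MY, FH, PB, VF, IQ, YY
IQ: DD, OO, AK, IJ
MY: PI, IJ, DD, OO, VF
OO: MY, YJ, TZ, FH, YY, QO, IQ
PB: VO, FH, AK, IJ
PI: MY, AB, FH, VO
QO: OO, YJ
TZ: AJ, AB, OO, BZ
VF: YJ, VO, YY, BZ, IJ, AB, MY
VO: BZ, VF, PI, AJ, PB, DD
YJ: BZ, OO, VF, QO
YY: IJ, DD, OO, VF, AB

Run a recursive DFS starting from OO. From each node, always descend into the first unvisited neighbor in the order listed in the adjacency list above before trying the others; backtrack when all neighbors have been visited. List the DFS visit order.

Visit OO
OO → MY
MY → PI
PI → AB
AB → AJ
AJ → VO
VO → BZ
BZ → VF
VF → YJ
YJ → QO
VF → YY
YY → IJ
IJ → FH
FH → PB
PB → AK
AK → IQ
IQ → DD
BZ → TZ

OO → MY → PI → AB → AJ → VO → BZ → VF → YJ → QO → YY → IJ → FH → PB → AK → IQ → DD → TZ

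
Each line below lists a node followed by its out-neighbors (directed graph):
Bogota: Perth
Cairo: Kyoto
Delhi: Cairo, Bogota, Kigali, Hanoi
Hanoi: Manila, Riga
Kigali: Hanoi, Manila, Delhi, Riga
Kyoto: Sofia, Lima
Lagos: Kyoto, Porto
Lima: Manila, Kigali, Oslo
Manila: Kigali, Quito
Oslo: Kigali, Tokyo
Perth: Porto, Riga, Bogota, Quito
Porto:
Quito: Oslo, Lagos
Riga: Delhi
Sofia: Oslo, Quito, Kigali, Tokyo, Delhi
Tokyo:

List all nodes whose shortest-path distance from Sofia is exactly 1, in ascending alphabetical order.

Delhi, Kigali, Oslo, Quito, Tokyo

Level 0: Sofia
Level 1: Delhi, Kigali, Oslo, Quito, Tokyo
Level 2: Bogota, Cairo, Hanoi, Lagos, Manila, Riga
Level 3: Kyoto, Perth, Porto
Level 4: Lima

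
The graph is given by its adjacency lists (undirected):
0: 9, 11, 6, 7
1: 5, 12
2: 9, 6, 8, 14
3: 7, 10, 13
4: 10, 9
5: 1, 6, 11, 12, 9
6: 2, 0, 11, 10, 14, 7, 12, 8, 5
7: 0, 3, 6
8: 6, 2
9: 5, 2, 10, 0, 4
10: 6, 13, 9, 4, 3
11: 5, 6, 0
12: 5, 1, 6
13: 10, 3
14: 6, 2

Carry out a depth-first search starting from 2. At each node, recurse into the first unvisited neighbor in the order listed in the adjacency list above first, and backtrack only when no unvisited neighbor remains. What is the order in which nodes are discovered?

Visit 2
2 → 9
9 → 5
5 → 1
1 → 12
12 → 6
6 → 0
0 → 11
0 → 7
7 → 3
3 → 10
10 → 13
10 → 4
6 → 14
6 → 8

2 -> 9 -> 5 -> 1 -> 12 -> 6 -> 0 -> 11 -> 7 -> 3 -> 10 -> 13 -> 4 -> 14 -> 8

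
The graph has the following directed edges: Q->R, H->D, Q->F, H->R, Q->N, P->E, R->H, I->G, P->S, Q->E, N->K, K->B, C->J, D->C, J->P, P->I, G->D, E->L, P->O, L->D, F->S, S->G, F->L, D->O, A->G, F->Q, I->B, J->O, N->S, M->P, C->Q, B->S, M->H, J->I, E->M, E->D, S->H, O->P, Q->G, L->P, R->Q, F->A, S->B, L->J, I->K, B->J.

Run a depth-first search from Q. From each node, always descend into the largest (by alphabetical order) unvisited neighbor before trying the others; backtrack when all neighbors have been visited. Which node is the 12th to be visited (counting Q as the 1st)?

K

Visit Q
Q → R
R → H
H → D
D → O
O → P
P → S
S → G
S → B
B → J
J → I
I → K
P → E
E → M
E → L
D → C
Q → N
Q → F
F → A

Visit order: Q, R, H, D, O, P, S, G, B, J, I, K, E, M, L, C, N, F, A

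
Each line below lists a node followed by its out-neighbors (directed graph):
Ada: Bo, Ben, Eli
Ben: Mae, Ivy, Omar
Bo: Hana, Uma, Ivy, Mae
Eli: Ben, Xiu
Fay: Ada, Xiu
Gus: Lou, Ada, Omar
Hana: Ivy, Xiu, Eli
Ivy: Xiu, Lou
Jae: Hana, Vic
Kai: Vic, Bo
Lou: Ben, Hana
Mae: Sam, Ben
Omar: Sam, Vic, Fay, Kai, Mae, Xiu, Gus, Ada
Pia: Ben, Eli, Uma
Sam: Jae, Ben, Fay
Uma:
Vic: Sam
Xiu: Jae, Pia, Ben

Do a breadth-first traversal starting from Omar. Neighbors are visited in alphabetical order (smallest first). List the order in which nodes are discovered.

Omar -> Ada -> Fay -> Gus -> Kai -> Mae -> Sam -> Vic -> Xiu -> Ben -> Bo -> Eli -> Lou -> Jae -> Pia -> Ivy -> Hana -> Uma

Visit Omar; enqueue Ada, Fay, Gus, Kai, Mae, Sam, Vic, Xiu → queue [Ada, Fay, Gus, Kai, Mae, Sam, Vic, Xiu]
Visit Ada; enqueue Ben, Bo, Eli → queue [Fay, Gus, Kai, Mae, Sam, Vic, Xiu, Ben, Bo, Eli]
Visit Fay → queue [Gus, Kai, Mae, Sam, Vic, Xiu, Ben, Bo, Eli]
Visit Gus; enqueue Lou → queue [Kai, Mae, Sam, Vic, Xiu, Ben, Bo, Eli, Lou]
Visit Kai → queue [Mae, Sam, Vic, Xiu, Ben, Bo, Eli, Lou]
Visit Mae → queue [Sam, Vic, Xiu, Ben, Bo, Eli, Lou]
Visit Sam; enqueue Jae → queue [Vic, Xiu, Ben, Bo, Eli, Lou, Jae]
Visit Vic → queue [Xiu, Ben, Bo, Eli, Lou, Jae]
Visit Xiu; enqueue Pia → queue [Ben, Bo, Eli, Lou, Jae, Pia]
Visit Ben; enqueue Ivy → queue [Bo, Eli, Lou, Jae, Pia, Ivy]
Visit Bo; enqueue Hana, Uma → queue [Eli, Lou, Jae, Pia, Ivy, Hana, Uma]
Visit Eli → queue [Lou, Jae, Pia, Ivy, Hana, Uma]
Visit Lou → queue [Jae, Pia, Ivy, Hana, Uma]
Visit Jae → queue [Pia, Ivy, Hana, Uma]
Visit Pia → queue [Ivy, Hana, Uma]
Visit Ivy → queue [Hana, Uma]
Visit Hana → queue [Uma]
Visit Uma → queue []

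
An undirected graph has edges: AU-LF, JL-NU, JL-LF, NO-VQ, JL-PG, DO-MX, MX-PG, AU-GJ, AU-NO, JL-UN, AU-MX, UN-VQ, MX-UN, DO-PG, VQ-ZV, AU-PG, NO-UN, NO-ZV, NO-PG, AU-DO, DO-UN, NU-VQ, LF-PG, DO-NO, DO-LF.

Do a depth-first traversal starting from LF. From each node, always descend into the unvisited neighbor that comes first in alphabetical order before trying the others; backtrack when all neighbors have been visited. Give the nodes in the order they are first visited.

Visit LF
LF → AU
AU → DO
DO → MX
MX → PG
PG → JL
JL → NU
NU → VQ
VQ → NO
NO → UN
NO → ZV
AU → GJ

LF -> AU -> DO -> MX -> PG -> JL -> NU -> VQ -> NO -> UN -> ZV -> GJ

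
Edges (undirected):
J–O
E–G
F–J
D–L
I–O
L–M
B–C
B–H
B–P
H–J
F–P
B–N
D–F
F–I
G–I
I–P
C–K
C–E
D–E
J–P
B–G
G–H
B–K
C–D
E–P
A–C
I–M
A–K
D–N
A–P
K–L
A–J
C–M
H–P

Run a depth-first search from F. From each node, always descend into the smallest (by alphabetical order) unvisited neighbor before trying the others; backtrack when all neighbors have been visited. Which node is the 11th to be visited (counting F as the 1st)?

Visit F
F → D
D → C
C → A
A → J
J → H
H → B
B → G
G → E
E → P
P → I
I → M
M → L
L → K
I → O
B → N

Visit order: F, D, C, A, J, H, B, G, E, P, I, M, L, K, O, N

I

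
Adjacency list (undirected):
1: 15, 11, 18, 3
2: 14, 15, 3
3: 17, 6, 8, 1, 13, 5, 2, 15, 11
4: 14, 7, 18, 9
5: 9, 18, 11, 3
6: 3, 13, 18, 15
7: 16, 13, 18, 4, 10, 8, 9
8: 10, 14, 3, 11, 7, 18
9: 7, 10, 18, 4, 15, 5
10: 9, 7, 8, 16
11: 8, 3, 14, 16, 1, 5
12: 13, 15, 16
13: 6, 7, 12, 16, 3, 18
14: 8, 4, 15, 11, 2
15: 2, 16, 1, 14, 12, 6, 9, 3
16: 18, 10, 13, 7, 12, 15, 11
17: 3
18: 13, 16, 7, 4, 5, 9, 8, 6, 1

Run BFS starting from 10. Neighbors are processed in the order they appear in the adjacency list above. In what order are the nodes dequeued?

10, 9, 7, 8, 16, 18, 4, 15, 5, 13, 14, 3, 11, 12, 6, 1, 2, 17

Visit 10; enqueue 9, 7, 8, 16 → queue [9, 7, 8, 16]
Visit 9; enqueue 18, 4, 15, 5 → queue [7, 8, 16, 18, 4, 15, 5]
Visit 7; enqueue 13 → queue [8, 16, 18, 4, 15, 5, 13]
Visit 8; enqueue 14, 3, 11 → queue [16, 18, 4, 15, 5, 13, 14, 3, 11]
Visit 16; enqueue 12 → queue [18, 4, 15, 5, 13, 14, 3, 11, 12]
Visit 18; enqueue 6, 1 → queue [4, 15, 5, 13, 14, 3, 11, 12, 6, 1]
Visit 4 → queue [15, 5, 13, 14, 3, 11, 12, 6, 1]
Visit 15; enqueue 2 → queue [5, 13, 14, 3, 11, 12, 6, 1, 2]
Visit 5 → queue [13, 14, 3, 11, 12, 6, 1, 2]
Visit 13 → queue [14, 3, 11, 12, 6, 1, 2]
Visit 14 → queue [3, 11, 12, 6, 1, 2]
Visit 3; enqueue 17 → queue [11, 12, 6, 1, 2, 17]
Visit 11 → queue [12, 6, 1, 2, 17]
Visit 12 → queue [6, 1, 2, 17]
Visit 6 → queue [1, 2, 17]
Visit 1 → queue [2, 17]
Visit 2 → queue [17]
Visit 17 → queue []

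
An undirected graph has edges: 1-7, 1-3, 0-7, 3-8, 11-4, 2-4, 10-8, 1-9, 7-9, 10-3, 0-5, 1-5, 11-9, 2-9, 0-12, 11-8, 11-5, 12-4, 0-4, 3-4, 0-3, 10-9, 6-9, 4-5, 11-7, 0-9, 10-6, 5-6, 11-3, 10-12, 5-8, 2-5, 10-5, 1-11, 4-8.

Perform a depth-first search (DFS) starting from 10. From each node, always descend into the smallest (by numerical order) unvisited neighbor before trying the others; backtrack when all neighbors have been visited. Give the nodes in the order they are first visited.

Visit 10
10 → 3
3 → 0
0 → 4
4 → 2
2 → 5
5 → 1
1 → 7
7 → 9
9 → 6
9 → 11
11 → 8
4 → 12

10 3 0 4 2 5 1 7 9 6 11 8 12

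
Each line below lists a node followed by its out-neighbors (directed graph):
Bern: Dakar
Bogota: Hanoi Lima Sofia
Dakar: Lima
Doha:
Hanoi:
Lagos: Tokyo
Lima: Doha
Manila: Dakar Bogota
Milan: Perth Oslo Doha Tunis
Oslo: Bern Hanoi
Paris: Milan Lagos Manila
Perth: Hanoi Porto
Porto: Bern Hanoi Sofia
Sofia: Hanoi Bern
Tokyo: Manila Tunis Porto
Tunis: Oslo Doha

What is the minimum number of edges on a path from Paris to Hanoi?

3

Level 0: Paris
Level 1: Lagos, Manila, Milan
Level 2: Bogota, Dakar, Doha, Oslo, Perth, Tokyo, Tunis
Level 3: Bern, Hanoi, Lima, Porto, Sofia
Hanoi first appears at level 3.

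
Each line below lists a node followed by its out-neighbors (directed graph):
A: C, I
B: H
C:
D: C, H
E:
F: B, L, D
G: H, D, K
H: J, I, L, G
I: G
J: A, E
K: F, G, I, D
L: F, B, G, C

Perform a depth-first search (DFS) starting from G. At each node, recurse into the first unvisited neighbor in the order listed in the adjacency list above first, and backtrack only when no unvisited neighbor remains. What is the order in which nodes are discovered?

Visit G
G → H
H → J
J → A
A → C
A → I
J → E
H → L
L → F
F → B
F → D
G → K

G H J A C I E L F B D K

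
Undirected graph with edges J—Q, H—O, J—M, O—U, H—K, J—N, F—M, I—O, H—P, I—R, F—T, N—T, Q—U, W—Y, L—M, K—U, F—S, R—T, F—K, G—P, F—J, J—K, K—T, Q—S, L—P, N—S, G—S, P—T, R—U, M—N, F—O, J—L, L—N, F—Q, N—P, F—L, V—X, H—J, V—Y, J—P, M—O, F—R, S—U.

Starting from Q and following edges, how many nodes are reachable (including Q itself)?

16

BFS from Q visits: Q, U, S, J, F, R, O, K, N, G, P, M, L, H, T, I
Reachable nodes: 16 of 20 total.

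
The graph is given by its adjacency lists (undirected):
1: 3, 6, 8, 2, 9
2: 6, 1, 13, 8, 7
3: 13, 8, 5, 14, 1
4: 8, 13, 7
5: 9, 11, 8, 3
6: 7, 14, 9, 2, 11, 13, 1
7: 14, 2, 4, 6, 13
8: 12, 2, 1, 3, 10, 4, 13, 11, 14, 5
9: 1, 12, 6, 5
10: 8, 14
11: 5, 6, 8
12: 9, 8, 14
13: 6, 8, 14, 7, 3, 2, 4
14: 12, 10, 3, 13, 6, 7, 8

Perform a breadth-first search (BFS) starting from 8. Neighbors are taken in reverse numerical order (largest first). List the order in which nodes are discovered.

Visit 8; enqueue 14, 13, 12, 11, 10, 5, 4, 3, 2, 1 → queue [14, 13, 12, 11, 10, 5, 4, 3, 2, 1]
Visit 14; enqueue 7, 6 → queue [13, 12, 11, 10, 5, 4, 3, 2, 1, 7, 6]
Visit 13 → queue [12, 11, 10, 5, 4, 3, 2, 1, 7, 6]
Visit 12; enqueue 9 → queue [11, 10, 5, 4, 3, 2, 1, 7, 6, 9]
Visit 11 → queue [10, 5, 4, 3, 2, 1, 7, 6, 9]
Visit 10 → queue [5, 4, 3, 2, 1, 7, 6, 9]
Visit 5 → queue [4, 3, 2, 1, 7, 6, 9]
Visit 4 → queue [3, 2, 1, 7, 6, 9]
Visit 3 → queue [2, 1, 7, 6, 9]
Visit 2 → queue [1, 7, 6, 9]
Visit 1 → queue [7, 6, 9]
Visit 7 → queue [6, 9]
Visit 6 → queue [9]
Visit 9 → queue []

8 → 14 → 13 → 12 → 11 → 10 → 5 → 4 → 3 → 2 → 1 → 7 → 6 → 9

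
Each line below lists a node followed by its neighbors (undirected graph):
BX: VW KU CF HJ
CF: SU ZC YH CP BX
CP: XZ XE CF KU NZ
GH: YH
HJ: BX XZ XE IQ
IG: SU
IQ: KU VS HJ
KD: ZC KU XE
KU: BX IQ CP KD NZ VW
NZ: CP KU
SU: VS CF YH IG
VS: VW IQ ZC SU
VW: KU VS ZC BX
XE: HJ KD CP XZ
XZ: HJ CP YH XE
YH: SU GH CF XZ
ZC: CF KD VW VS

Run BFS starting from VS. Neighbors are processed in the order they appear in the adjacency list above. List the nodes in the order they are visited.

VS → VW → IQ → ZC → SU → KU → BX → HJ → CF → KD → YH → IG → CP → NZ → XZ → XE → GH

Visit VS; enqueue VW, IQ, ZC, SU → queue [VW, IQ, ZC, SU]
Visit VW; enqueue KU, BX → queue [IQ, ZC, SU, KU, BX]
Visit IQ; enqueue HJ → queue [ZC, SU, KU, BX, HJ]
Visit ZC; enqueue CF, KD → queue [SU, KU, BX, HJ, CF, KD]
Visit SU; enqueue YH, IG → queue [KU, BX, HJ, CF, KD, YH, IG]
Visit KU; enqueue CP, NZ → queue [BX, HJ, CF, KD, YH, IG, CP, NZ]
Visit BX → queue [HJ, CF, KD, YH, IG, CP, NZ]
Visit HJ; enqueue XZ, XE → queue [CF, KD, YH, IG, CP, NZ, XZ, XE]
Visit CF → queue [KD, YH, IG, CP, NZ, XZ, XE]
Visit KD → queue [YH, IG, CP, NZ, XZ, XE]
Visit YH; enqueue GH → queue [IG, CP, NZ, XZ, XE, GH]
Visit IG → queue [CP, NZ, XZ, XE, GH]
Visit CP → queue [NZ, XZ, XE, GH]
Visit NZ → queue [XZ, XE, GH]
Visit XZ → queue [XE, GH]
Visit XE → queue [GH]
Visit GH → queue []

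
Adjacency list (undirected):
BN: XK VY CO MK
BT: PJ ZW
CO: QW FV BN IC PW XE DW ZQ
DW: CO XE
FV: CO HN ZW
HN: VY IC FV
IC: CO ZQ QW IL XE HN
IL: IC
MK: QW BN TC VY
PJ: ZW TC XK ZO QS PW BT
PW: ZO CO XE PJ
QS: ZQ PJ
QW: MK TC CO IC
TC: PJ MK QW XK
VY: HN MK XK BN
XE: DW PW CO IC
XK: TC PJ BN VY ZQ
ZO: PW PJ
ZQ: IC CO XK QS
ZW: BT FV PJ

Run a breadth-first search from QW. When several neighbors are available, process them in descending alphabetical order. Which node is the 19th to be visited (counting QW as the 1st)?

Visit QW; enqueue TC, MK, IC, CO → queue [TC, MK, IC, CO]
Visit TC; enqueue XK, PJ → queue [MK, IC, CO, XK, PJ]
Visit MK; enqueue VY, BN → queue [IC, CO, XK, PJ, VY, BN]
Visit IC; enqueue ZQ, XE, IL, HN → queue [CO, XK, PJ, VY, BN, ZQ, XE, IL, HN]
Visit CO; enqueue PW, FV, DW → queue [XK, PJ, VY, BN, ZQ, XE, IL, HN, PW, FV, DW]
Visit XK → queue [PJ, VY, BN, ZQ, XE, IL, HN, PW, FV, DW]
Visit PJ; enqueue ZW, ZO, QS, BT → queue [VY, BN, ZQ, XE, IL, HN, PW, FV, DW, ZW, ZO, QS, BT]
Visit VY → queue [BN, ZQ, XE, IL, HN, PW, FV, DW, ZW, ZO, QS, BT]
Visit BN → queue [ZQ, XE, IL, HN, PW, FV, DW, ZW, ZO, QS, BT]
Visit ZQ → queue [XE, IL, HN, PW, FV, DW, ZW, ZO, QS, BT]
Visit XE → queue [IL, HN, PW, FV, DW, ZW, ZO, QS, BT]
Visit IL → queue [HN, PW, FV, DW, ZW, ZO, QS, BT]
Visit HN → queue [PW, FV, DW, ZW, ZO, QS, BT]
Visit PW → queue [FV, DW, ZW, ZO, QS, BT]
Visit FV → queue [DW, ZW, ZO, QS, BT]
Visit DW → queue [ZW, ZO, QS, BT]
Visit ZW → queue [ZO, QS, BT]
Visit ZO → queue [QS, BT]
Visit QS → queue [BT]
Visit BT → queue []

Visit order: QW, TC, MK, IC, CO, XK, PJ, VY, BN, ZQ, XE, IL, HN, PW, FV, DW, ZW, ZO, QS, BT

QS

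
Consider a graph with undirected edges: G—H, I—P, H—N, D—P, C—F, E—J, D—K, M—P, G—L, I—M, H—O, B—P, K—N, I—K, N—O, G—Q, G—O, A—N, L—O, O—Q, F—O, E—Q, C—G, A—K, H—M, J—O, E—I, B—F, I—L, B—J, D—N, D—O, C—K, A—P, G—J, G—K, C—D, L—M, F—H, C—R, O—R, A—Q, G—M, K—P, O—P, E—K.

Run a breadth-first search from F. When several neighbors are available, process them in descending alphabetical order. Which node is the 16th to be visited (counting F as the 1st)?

Visit F; enqueue O, H, C, B → queue [O, H, C, B]
Visit O; enqueue R, Q, P, N, L, J, G, D → queue [H, C, B, R, Q, P, N, L, J, G, D]
Visit H; enqueue M → queue [C, B, R, Q, P, N, L, J, G, D, M]
Visit C; enqueue K → queue [B, R, Q, P, N, L, J, G, D, M, K]
Visit B → queue [R, Q, P, N, L, J, G, D, M, K]
Visit R → queue [Q, P, N, L, J, G, D, M, K]
Visit Q; enqueue E, A → queue [P, N, L, J, G, D, M, K, E, A]
Visit P; enqueue I → queue [N, L, J, G, D, M, K, E, A, I]
Visit N → queue [L, J, G, D, M, K, E, A, I]
Visit L → queue [J, G, D, M, K, E, A, I]
Visit J → queue [G, D, M, K, E, A, I]
Visit G → queue [D, M, K, E, A, I]
Visit D → queue [M, K, E, A, I]
Visit M → queue [K, E, A, I]
Visit K → queue [E, A, I]
Visit E → queue [A, I]
Visit A → queue [I]
Visit I → queue []

Visit order: F, O, H, C, B, R, Q, P, N, L, J, G, D, M, K, E, A, I

E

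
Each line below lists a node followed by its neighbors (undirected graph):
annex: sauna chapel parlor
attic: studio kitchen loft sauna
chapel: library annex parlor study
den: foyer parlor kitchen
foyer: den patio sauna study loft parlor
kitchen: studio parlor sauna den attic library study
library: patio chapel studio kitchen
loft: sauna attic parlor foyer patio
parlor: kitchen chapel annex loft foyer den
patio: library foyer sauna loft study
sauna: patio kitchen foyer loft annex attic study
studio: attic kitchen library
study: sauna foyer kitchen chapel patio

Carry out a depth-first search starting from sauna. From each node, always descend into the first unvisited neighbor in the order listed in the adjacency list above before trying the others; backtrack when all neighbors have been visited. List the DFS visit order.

sauna -> patio -> library -> chapel -> annex -> parlor -> kitchen -> studio -> attic -> loft -> foyer -> den -> study

Visit sauna
sauna → patio
patio → library
library → chapel
chapel → annex
annex → parlor
parlor → kitchen
kitchen → studio
studio → attic
attic → loft
loft → foyer
foyer → den
foyer → study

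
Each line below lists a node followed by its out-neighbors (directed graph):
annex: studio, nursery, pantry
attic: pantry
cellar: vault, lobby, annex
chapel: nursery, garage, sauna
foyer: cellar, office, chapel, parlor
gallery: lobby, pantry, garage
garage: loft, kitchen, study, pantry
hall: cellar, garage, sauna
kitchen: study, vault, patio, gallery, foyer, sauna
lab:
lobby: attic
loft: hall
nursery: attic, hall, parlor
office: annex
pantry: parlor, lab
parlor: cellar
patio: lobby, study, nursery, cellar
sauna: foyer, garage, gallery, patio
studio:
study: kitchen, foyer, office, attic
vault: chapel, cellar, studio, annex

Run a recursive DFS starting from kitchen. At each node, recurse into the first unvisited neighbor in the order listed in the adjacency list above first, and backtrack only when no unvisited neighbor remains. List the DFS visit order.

kitchen, study, foyer, cellar, vault, chapel, nursery, attic, pantry, parlor, lab, hall, garage, loft, sauna, gallery, lobby, patio, studio, annex, office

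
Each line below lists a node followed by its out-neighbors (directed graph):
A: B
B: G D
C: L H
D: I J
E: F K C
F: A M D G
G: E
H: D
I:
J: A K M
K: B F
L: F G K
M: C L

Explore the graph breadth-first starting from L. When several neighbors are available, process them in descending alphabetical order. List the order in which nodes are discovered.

Visit L; enqueue K, G, F → queue [K, G, F]
Visit K; enqueue B → queue [G, F, B]
Visit G; enqueue E → queue [F, B, E]
Visit F; enqueue M, D, A → queue [B, E, M, D, A]
Visit B → queue [E, M, D, A]
Visit E; enqueue C → queue [M, D, A, C]
Visit M → queue [D, A, C]
Visit D; enqueue J, I → queue [A, C, J, I]
Visit A → queue [C, J, I]
Visit C; enqueue H → queue [J, I, H]
Visit J → queue [I, H]
Visit I → queue [H]
Visit H → queue []

L, K, G, F, B, E, M, D, A, C, J, I, H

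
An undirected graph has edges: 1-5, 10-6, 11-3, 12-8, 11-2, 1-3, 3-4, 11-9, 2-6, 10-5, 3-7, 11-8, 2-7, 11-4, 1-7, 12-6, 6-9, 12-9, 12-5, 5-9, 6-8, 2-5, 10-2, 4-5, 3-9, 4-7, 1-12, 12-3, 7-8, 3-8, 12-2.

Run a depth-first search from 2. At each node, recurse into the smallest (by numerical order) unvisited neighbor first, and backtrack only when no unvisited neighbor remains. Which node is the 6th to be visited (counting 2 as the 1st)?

7

Visit 2
2 → 5
5 → 1
1 → 3
3 → 4
4 → 7
7 → 8
8 → 6
6 → 9
9 → 11
9 → 12
6 → 10

Visit order: 2, 5, 1, 3, 4, 7, 8, 6, 9, 11, 12, 10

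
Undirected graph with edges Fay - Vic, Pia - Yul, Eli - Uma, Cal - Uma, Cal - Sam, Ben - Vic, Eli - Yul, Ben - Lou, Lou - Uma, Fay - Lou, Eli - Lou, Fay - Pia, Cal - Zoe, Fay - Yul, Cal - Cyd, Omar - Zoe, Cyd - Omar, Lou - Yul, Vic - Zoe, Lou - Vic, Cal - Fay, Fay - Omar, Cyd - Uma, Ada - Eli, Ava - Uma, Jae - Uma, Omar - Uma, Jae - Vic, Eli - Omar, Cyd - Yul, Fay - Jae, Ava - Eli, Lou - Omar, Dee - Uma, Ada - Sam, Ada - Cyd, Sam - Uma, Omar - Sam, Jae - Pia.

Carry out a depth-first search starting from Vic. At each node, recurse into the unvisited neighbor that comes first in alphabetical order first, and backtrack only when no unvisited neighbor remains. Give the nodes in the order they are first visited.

Visit Vic
Vic → Ben
Ben → Lou
Lou → Eli
Eli → Ada
Ada → Cyd
Cyd → Cal
Cal → Fay
Fay → Jae
Jae → Pia
Pia → Yul
Jae → Uma
Uma → Ava
Uma → Dee
Uma → Omar
Omar → Sam
Omar → Zoe

Vic Ben Lou Eli Ada Cyd Cal Fay Jae Pia Yul Uma Ava Dee Omar Sam Zoe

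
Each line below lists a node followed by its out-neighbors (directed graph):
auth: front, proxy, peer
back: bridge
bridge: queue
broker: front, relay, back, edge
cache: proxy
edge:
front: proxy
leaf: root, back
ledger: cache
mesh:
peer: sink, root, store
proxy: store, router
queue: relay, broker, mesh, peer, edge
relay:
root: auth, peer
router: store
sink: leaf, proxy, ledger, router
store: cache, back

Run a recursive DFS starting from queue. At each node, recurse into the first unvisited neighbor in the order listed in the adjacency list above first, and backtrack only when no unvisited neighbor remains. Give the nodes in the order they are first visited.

Visit queue
queue → relay
queue → broker
broker → front
front → proxy
proxy → store
store → cache
store → back
back → bridge
proxy → router
broker → edge
queue → mesh
queue → peer
peer → sink
sink → leaf
leaf → root
root → auth
sink → ledger

queue, relay, broker, front, proxy, store, cache, back, bridge, router, edge, mesh, peer, sink, leaf, root, auth, ledger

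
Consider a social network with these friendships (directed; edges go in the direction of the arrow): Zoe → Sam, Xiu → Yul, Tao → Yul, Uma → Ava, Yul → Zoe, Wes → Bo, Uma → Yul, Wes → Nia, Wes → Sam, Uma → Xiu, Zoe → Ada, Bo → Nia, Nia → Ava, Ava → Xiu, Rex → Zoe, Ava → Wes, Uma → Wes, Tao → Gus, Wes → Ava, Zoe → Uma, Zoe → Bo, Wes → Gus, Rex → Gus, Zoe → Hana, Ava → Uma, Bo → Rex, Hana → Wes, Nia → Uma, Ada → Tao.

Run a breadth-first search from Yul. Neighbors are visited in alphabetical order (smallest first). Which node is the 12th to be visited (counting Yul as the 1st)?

Visit Yul; enqueue Zoe → queue [Zoe]
Visit Zoe; enqueue Ada, Bo, Hana, Sam, Uma → queue [Ada, Bo, Hana, Sam, Uma]
Visit Ada; enqueue Tao → queue [Bo, Hana, Sam, Uma, Tao]
Visit Bo; enqueue Nia, Rex → queue [Hana, Sam, Uma, Tao, Nia, Rex]
Visit Hana; enqueue Wes → queue [Sam, Uma, Tao, Nia, Rex, Wes]
Visit Sam → queue [Uma, Tao, Nia, Rex, Wes]
Visit Uma; enqueue Ava, Xiu → queue [Tao, Nia, Rex, Wes, Ava, Xiu]
Visit Tao; enqueue Gus → queue [Nia, Rex, Wes, Ava, Xiu, Gus]
Visit Nia → queue [Rex, Wes, Ava, Xiu, Gus]
Visit Rex → queue [Wes, Ava, Xiu, Gus]
Visit Wes → queue [Ava, Xiu, Gus]
Visit Ava → queue [Xiu, Gus]
Visit Xiu → queue [Gus]
Visit Gus → queue []

Visit order: Yul, Zoe, Ada, Bo, Hana, Sam, Uma, Tao, Nia, Rex, Wes, Ava, Xiu, Gus

Ava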